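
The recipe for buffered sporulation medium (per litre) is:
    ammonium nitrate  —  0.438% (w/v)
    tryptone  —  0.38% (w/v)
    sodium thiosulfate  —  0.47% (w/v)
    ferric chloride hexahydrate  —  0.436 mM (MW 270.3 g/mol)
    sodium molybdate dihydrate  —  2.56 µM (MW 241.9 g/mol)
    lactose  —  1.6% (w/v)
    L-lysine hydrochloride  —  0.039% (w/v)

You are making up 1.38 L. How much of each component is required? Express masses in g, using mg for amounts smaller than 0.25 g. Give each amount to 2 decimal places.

Working volume: 1.38 L.
ammonium nitrate: 0.438% w/v = 4.38 g/L → 4.38 × 1.38 L = 6.04 g
tryptone: 0.38% w/v = 3.8 g/L → 3.8 × 1.38 L = 5.24 g
sodium thiosulfate: 0.47% w/v = 4.7 g/L → 4.7 × 1.38 L = 6.49 g
ferric chloride hexahydrate: 0.436 mmol/L × 270.3 mg/mmol × 1.38 L = 162.63 mg
sodium molybdate dihydrate: 2.56 µmol/L × 241.9 g/mol × 1.38 L ÷ 1000 = 0.85 mg
lactose: 1.6% w/v = 16 g/L → 16 × 1.38 L = 22.08 g
L-lysine hydrochloride: 0.039% w/v = 0.39 g/L → 0.39 × 1.38 L = 0.54 g

ammonium nitrate 6.04 g; tryptone 5.24 g; sodium thiosulfate 6.49 g; ferric chloride hexahydrate 162.63 mg; sodium molybdate dihydrate 0.85 mg; lactose 22.08 g; L-lysine hydrochloride 0.54 g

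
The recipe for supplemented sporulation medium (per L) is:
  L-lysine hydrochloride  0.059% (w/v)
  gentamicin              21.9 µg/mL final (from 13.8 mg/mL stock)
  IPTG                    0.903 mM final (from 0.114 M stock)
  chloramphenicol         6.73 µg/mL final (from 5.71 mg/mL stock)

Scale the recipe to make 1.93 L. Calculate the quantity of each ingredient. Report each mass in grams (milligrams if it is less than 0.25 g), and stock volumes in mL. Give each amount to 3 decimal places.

L-lysine hydrochloride 1.139 g; gentamicin 3.063 mL; IPTG 15.288 mL; chloramphenicol 2.275 mL

Working volume: 1.93 L.
L-lysine hydrochloride: 0.059% w/v = 0.59 g/L → 0.59 × 1.93 L = 1.139 g
gentamicin: V = C2·V2/C1 = 21.9 µg/mL × 1930 mL ÷ 13800 µg/mL = 3.063 mL
IPTG: V = C2·V2/C1 = 0.903 mM × 1930 mL ÷ 114 mM = 15.288 mL
chloramphenicol: dilute stock: 6.73 µg/mL × 1930 mL ÷ 5710 µg/mL = 2.275 mL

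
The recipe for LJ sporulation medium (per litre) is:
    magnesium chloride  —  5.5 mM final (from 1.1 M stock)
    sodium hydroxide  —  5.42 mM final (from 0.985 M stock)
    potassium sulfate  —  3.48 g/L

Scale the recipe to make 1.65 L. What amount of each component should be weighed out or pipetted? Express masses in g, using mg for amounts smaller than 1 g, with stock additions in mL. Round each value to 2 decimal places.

Scale factor relative to 1 L: 1.65.
magnesium chloride: V = C2·V2/C1 = 5.5 mM × 1650 mL ÷ 1100 mM = 8.25 mL
sodium hydroxide: V = C2·V2/C1 = 5.42 mM × 1650 mL ÷ 985 mM = 9.08 mL
potassium sulfate: 3.48 g/L × 1.65 L = 5.74 g

magnesium chloride 8.25 mL; sodium hydroxide 9.08 mL; potassium sulfate 5.74 g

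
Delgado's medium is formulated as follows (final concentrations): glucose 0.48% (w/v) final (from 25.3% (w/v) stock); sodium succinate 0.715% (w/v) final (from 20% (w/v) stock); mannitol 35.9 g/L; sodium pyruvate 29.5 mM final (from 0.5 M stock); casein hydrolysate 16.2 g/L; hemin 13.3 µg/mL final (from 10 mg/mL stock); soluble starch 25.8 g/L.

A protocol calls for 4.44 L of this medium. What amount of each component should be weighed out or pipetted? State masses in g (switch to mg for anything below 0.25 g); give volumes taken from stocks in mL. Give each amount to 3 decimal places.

glucose 84.237 mL; sodium succinate 158.730 mL; mannitol 159.396 g; sodium pyruvate 261.960 mL; casein hydrolysate 71.928 g; hemin 5.905 mL; soluble starch 114.552 g

Scale factor relative to 1 L: 4.44.
glucose: C1V1 = C2V2 → 0.48% ÷ 25.3% × 4440 mL = 84.237 mL
sodium succinate: dilute stock: 0.715% ÷ 20% × 4440 mL = 158.730 mL
mannitol: 35.9 g/L × 4.44 L = 159.396 g
sodium pyruvate: V = C2·V2/C1 = 29.5 mM × 4440 mL ÷ 500 mM = 261.960 mL
casein hydrolysate: 16.2 g/L × 4.44 L = 71.928 g
hemin: V = C2·V2/C1 = 13.3 µg/mL × 4440 mL ÷ 10000 µg/mL = 5.905 mL
soluble starch: 25.8 g/L × 4.44 L = 114.552 g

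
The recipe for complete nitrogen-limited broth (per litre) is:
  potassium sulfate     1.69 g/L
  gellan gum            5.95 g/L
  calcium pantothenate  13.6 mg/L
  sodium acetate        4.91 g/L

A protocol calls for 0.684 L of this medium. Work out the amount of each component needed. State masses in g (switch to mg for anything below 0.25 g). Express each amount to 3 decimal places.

potassium sulfate 1.156 g; gellan gum 4.070 g; calcium pantothenate 9.302 mg; sodium acetate 3.358 g

Scale factor relative to 1 L: 0.684.
potassium sulfate: 1.69 g/L × 0.684 L = 1.156 g
gellan gum: 5.95 g/L × 0.684 L = 4.070 g
calcium pantothenate: 13.6 mg/L × 0.684 L = 9.302 mg
sodium acetate: 4.91 g/L × 0.684 L = 3.358 g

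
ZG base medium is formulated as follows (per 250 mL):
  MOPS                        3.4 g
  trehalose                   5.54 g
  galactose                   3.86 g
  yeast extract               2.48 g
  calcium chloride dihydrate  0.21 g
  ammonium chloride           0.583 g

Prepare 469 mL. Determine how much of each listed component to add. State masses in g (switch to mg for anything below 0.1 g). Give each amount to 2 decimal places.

MOPS 6.38 g; trehalose 10.39 g; galactose 7.24 g; yeast extract 4.65 g; calcium chloride dihydrate 0.39 g; ammonium chloride 1.09 g

Scale factor = 469 mL / 250 mL = 1.876.
MOPS: 3.4 g × (469 mL / 250 mL) = 6.38 g
trehalose: 5.54 g × (469 mL / 250 mL) = 10.39 g
galactose: 3.86 g × (469 mL / 250 mL) = 7.24 g
yeast extract: 2.48 g × (469 mL / 250 mL) = 4.65 g
calcium chloride dihydrate: 0.21 g × (469 mL / 250 mL) = 0.39 g
ammonium chloride: 0.583 g × (469 mL / 250 mL) = 1.09 g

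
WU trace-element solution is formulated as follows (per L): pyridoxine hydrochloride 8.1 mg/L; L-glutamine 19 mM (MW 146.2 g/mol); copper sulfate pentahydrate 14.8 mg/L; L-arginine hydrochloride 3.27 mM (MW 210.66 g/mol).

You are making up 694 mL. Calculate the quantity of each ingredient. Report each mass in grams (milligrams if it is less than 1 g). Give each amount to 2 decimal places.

Scale factor relative to 1 L: 0.694.
pyridoxine hydrochloride: 8.1 mg/L × 0.694 L = 5.62 mg
L-glutamine: 19 mmol/L × 146.2 g/mol × 0.694 L ÷ 1000 = 1.93 g
copper sulfate pentahydrate: 14.8 mg/L × 0.694 L = 10.27 mg
L-arginine hydrochloride: 3.27 mmol/L × 210.66 mg/mmol × 0.694 L = 478.07 mg

pyridoxine hydrochloride 5.62 mg; L-glutamine 1.93 g; copper sulfate pentahydrate 10.27 mg; L-arginine hydrochloride 478.07 mg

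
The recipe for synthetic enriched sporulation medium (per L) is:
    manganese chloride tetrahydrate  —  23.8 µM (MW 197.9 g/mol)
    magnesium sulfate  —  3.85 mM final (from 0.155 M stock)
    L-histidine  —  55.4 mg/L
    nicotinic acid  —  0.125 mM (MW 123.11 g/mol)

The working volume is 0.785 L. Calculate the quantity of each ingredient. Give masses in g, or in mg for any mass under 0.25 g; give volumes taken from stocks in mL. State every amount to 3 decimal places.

Working volume: 0.785 L.
manganese chloride tetrahydrate: 23.8 µmol/L × 197.9 g/mol × 0.785 L ÷ 1000 = 3.697 mg
magnesium sulfate: C1V1 = C2V2 → 3.85 mM × 785 mL ÷ 155 mM = 19.498 mL
L-histidine: 55.4 mg/L × 0.785 L = 43.489 mg
nicotinic acid: 0.125 mmol/L × 123.11 mg/mmol × 0.785 L = 12.080 mg

manganese chloride tetrahydrate 3.697 mg; magnesium sulfate 19.498 mL; L-histidine 43.489 mg; nicotinic acid 12.080 mg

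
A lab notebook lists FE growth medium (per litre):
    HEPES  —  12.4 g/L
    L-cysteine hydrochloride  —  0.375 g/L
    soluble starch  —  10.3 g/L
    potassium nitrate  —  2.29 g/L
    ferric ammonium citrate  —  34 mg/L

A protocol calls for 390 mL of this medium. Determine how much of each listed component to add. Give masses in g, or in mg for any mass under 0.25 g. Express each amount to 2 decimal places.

Target volume = 390 mL = 0.39 L.
HEPES: 12.4 g/L × 0.39 L = 4.84 g
L-cysteine hydrochloride: 0.375 g/L × 0.39 L = 0.14625 g = 146.25 mg
soluble starch: 10.3 g/L × 0.39 L = 4.02 g
potassium nitrate: 2.29 g/L × 0.39 L = 0.89 g
ferric ammonium citrate: 34 mg/L × 0.39 L = 13.26 mg

HEPES 4.84 g; L-cysteine hydrochloride 146.25 mg; soluble starch 4.02 g; potassium nitrate 0.89 g; ferric ammonium citrate 13.26 mg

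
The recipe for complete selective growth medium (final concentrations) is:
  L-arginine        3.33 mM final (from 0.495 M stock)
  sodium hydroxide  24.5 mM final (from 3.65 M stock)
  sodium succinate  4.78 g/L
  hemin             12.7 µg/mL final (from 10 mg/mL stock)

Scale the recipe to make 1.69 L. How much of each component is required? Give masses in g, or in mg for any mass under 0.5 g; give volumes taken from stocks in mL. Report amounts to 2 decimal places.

L-arginine 11.37 mL; sodium hydroxide 11.34 mL; sodium succinate 8.08 g; hemin 2.15 mL

Scale factor relative to 1 L: 1.69.
L-arginine: V = C2·V2/C1 = 3.33 mM × 1690 mL ÷ 495 mM = 11.37 mL
sodium hydroxide: dilute stock: 24.5 mM × 1690 mL ÷ 3650 mM = 11.34 mL
sodium succinate: 4.78 g/L × 1.69 L = 8.08 g
hemin: dilute stock: 12.7 µg/mL × 1690 mL ÷ 10000 µg/mL = 2.15 mL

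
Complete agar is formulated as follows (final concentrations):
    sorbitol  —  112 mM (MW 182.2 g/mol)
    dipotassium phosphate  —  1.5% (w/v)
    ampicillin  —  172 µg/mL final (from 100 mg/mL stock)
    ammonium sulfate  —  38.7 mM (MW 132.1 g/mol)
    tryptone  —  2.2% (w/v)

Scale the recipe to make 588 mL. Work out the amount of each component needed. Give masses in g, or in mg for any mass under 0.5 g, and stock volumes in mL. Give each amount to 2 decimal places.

Scale factor relative to 1 L: 0.588.
sorbitol: 112 mmol/L × 182.2 g/mol × 0.588 L ÷ 1000 = 12.00 g
dipotassium phosphate: 1.5 g per 100 mL × 588 mL ÷ 100 = 8.82 g
ampicillin: V = C2·V2/C1 = 172 µg/mL × 588 mL ÷ 100000 µg/mL = 1.01 mL
ammonium sulfate: 38.7 mmol/L × 132.1 g/mol × 0.588 L ÷ 1000 = 3.01 g
tryptone: 2.2% w/v = 22 g/L → 22 × 0.588 L = 12.94 g

sorbitol 12.00 g; dipotassium phosphate 8.82 g; ampicillin 1.01 mL; ammonium sulfate 3.01 g; tryptone 12.94 g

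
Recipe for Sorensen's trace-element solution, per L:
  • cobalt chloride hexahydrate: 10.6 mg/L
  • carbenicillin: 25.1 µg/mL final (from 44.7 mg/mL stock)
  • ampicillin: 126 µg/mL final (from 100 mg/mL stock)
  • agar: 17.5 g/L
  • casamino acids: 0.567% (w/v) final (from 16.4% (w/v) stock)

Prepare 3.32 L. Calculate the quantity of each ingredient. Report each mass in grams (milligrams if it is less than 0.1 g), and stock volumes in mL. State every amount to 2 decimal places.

Working volume: 3.32 L.
cobalt chloride hexahydrate: 10.6 mg/L × 3.32 L = 35.19 mg
carbenicillin: V = C2·V2/C1 = 25.1 µg/mL × 3320 mL ÷ 44700 µg/mL = 1.86 mL
ampicillin: C1V1 = C2V2 → 126 µg/mL × 3320 mL ÷ 100000 µg/mL = 4.18 mL
agar: 17.5 g/L × 3.32 L = 58.10 g
casamino acids: dilute stock: 0.567% ÷ 16.4% × 3320 mL = 114.78 mL

cobalt chloride hexahydrate 35.19 mg; carbenicillin 1.86 mL; ampicillin 4.18 mL; agar 58.10 g; casamino acids 114.78 mL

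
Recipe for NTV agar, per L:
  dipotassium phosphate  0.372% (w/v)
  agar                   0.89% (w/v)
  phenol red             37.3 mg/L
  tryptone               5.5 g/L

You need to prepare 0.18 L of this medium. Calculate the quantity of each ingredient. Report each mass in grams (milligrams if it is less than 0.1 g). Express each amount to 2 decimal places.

Working volume: 0.18 L.
dipotassium phosphate: 0.372% w/v = 3.72 g/L → 3.72 × 0.18 L = 0.67 g
agar: 0.89% w/v = 8.9 g/L → 8.9 × 0.18 L = 1.60 g
phenol red: 37.3 mg/L × 0.18 L = 6.71 mg
tryptone: 5.5 g/L × 0.18 L = 0.99 g

dipotassium phosphate 0.67 g; agar 1.60 g; phenol red 6.71 mg; tryptone 0.99 g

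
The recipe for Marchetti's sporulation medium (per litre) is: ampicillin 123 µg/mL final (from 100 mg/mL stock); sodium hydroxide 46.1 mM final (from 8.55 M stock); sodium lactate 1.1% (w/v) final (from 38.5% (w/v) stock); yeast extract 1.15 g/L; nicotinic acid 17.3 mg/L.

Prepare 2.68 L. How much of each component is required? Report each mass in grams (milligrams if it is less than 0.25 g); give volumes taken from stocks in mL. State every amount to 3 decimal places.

ampicillin 3.296 mL; sodium hydroxide 14.450 mL; sodium lactate 76.571 mL; yeast extract 3.082 g; nicotinic acid 46.364 mg

Working volume: 2.68 L.
ampicillin: dilute stock: 123 µg/mL × 2680 mL ÷ 100000 µg/mL = 3.296 mL
sodium hydroxide: dilute stock: 46.1 mM × 2680 mL ÷ 8550 mM = 14.450 mL
sodium lactate: C1V1 = C2V2 → 1.1% ÷ 38.5% × 2680 mL = 76.571 mL
yeast extract: 1.15 g/L × 2.68 L = 3.082 g
nicotinic acid: 17.3 mg/L × 2.68 L = 46.364 mg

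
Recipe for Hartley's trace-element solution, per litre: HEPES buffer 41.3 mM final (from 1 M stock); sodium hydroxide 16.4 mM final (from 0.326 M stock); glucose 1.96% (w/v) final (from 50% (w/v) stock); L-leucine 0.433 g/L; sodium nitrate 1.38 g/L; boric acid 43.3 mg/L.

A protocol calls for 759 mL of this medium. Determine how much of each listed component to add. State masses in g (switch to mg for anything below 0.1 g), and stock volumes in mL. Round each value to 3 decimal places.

Working volume: 759 mL = 0.759 L.
HEPES buffer: C1V1 = C2V2 → 41.3 mM × 759 mL ÷ 1000 mM = 31.347 mL
sodium hydroxide: dilute stock: 16.4 mM × 759 mL ÷ 326 mM = 38.183 mL
glucose: V = C2·V2/C1 = 1.96% ÷ 50% × 759 mL = 29.753 mL
L-leucine: 0.433 g/L × 0.759 L = 0.329 g
sodium nitrate: 1.38 g/L × 0.759 L = 1.047 g
boric acid: 43.3 mg/L × 0.759 L = 32.865 mg

HEPES buffer 31.347 mL; sodium hydroxide 38.183 mL; glucose 29.753 mL; L-leucine 0.329 g; sodium nitrate 1.047 g; boric acid 32.865 mg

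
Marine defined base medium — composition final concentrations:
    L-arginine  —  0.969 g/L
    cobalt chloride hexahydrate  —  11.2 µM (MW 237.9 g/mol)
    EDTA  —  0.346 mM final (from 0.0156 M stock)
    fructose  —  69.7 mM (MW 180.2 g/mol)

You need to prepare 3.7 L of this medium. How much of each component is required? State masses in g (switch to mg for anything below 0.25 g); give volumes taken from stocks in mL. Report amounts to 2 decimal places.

Scale factor relative to 1 L: 3.7.
L-arginine: 0.969 g/L × 3.7 L = 3.59 g
cobalt chloride hexahydrate: 11.2 µmol/L × 237.9 g/mol × 3.7 L ÷ 1000 = 9.86 mg
EDTA: C1V1 = C2V2 → 0.346 mM × 3700 mL ÷ 15.6 mM = 82.06 mL
fructose: 69.7 mmol/L × 180.2 g/mol × 3.7 L ÷ 1000 = 46.47 g

L-arginine 3.59 g; cobalt chloride hexahydrate 9.86 mg; EDTA 82.06 mL; fructose 46.47 g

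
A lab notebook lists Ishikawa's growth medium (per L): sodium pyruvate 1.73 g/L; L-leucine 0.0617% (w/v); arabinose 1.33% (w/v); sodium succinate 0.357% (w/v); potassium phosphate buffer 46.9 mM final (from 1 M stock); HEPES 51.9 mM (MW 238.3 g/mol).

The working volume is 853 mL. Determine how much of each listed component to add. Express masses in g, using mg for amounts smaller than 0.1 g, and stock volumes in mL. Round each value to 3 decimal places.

Scale factor relative to 1 L: 0.853.
sodium pyruvate: 1.73 g/L × 0.853 L = 1.476 g
L-leucine: 0.0617% w/v = 0.617 g/L → 0.617 × 0.853 L = 0.526 g
arabinose: 1.33% w/v = 13.3 g/L → 13.3 × 0.853 L = 11.345 g
sodium succinate: 0.357% w/v = 3.57 g/L → 3.57 × 0.853 L = 3.045 g
potassium phosphate buffer: V = C2·V2/C1 = 46.9 mM × 853 mL ÷ 1000 mM = 40.006 mL
HEPES: 51.9 mmol/L × 238.3 g/mol × 0.853 L ÷ 1000 = 10.550 g

sodium pyruvate 1.476 g; L-leucine 0.526 g; arabinose 11.345 g; sodium succinate 3.045 g; potassium phosphate buffer 40.006 mL; HEPES 10.550 g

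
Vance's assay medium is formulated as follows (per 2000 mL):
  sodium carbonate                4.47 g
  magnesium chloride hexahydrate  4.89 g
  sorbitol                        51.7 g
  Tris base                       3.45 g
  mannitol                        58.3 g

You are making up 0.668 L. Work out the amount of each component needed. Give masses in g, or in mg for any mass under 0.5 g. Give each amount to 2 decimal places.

sodium carbonate 1.49 g; magnesium chloride hexahydrate 1.63 g; sorbitol 17.27 g; Tris base 1.15 g; mannitol 19.47 g

Ratio of target to recipe volume: 668 / 2000 = 0.334.
sodium carbonate: 4.47 g × (668 mL / 2000 mL) = 1.49 g
magnesium chloride hexahydrate: 4.89 g × (668 mL / 2000 mL) = 1.63 g
sorbitol: 51.7 g × (668 mL / 2000 mL) = 17.27 g
Tris base: 3.45 g × (668 mL / 2000 mL) = 1.15 g
mannitol: 58.3 g × (668 mL / 2000 mL) = 19.47 g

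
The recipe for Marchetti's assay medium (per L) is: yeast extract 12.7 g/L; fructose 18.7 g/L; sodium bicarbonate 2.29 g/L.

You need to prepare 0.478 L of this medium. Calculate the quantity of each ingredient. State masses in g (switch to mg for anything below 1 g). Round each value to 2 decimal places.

Working volume: 0.478 L.
yeast extract: 12.7 g/L × 0.478 L = 6.07 g
fructose: 18.7 g/L × 0.478 L = 8.94 g
sodium bicarbonate: 2.29 g/L × 0.478 L = 1.09 g

yeast extract 6.07 g; fructose 8.94 g; sodium bicarbonate 1.09 g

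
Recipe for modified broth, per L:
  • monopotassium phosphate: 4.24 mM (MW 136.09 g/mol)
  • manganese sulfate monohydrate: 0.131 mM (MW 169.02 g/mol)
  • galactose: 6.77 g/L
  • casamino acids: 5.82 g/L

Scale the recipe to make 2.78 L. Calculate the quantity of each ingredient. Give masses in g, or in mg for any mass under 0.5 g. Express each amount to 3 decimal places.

Working volume: 2.78 L.
monopotassium phosphate: 4.24 mmol/L × 136.09 g/mol × 2.78 L ÷ 1000 = 1.604 g
manganese sulfate monohydrate: 0.131 mmol/L × 169.02 mg/mmol × 2.78 L = 61.554 mg
galactose: 6.77 g/L × 2.78 L = 18.821 g
casamino acids: 5.82 g/L × 2.78 L = 16.180 g

monopotassium phosphate 1.604 g; manganese sulfate monohydrate 61.554 mg; galactose 18.821 g; casamino acids 16.180 g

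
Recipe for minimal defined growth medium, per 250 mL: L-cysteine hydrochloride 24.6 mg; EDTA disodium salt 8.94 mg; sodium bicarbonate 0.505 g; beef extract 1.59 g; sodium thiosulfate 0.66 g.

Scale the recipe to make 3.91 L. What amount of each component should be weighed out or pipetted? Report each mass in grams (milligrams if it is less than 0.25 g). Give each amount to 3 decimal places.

L-cysteine hydrochloride 0.385 g; EDTA disodium salt 139.822 mg; sodium bicarbonate 7.898 g; beef extract 24.868 g; sodium thiosulfate 10.322 g

Scale factor = 3910 mL / 250 mL = 15.64.
L-cysteine hydrochloride: 24.6 mg × (3910 mL / 250 mL) = 384.744 mg = 0.385 g
EDTA disodium salt: 8.94 mg × (3910 mL / 250 mL) = 139.822 mg
sodium bicarbonate: 0.505 g × (3910 mL / 250 mL) = 7.898 g
beef extract: 1.59 g × (3910 mL / 250 mL) = 24.868 g
sodium thiosulfate: 0.66 g × (3910 mL / 250 mL) = 10.322 g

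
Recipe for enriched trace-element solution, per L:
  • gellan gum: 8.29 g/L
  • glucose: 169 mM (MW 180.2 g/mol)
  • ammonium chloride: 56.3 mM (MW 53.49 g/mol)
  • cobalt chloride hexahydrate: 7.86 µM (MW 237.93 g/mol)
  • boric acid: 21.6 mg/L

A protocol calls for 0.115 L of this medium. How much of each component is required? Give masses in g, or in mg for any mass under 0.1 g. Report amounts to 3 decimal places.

Working volume: 0.115 L.
gellan gum: 8.29 g/L × 0.115 L = 0.953 g
glucose: 169 mmol/L × 180.2 g/mol × 0.115 L ÷ 1000 = 3.502 g
ammonium chloride: 56.3 mmol/L × 53.49 g/mol × 0.115 L ÷ 1000 = 0.346 g
cobalt chloride hexahydrate: 7.86 µmol/L × 237.93 g/mol × 0.115 L ÷ 1000 = 0.215 mg
boric acid: 21.6 mg/L × 0.115 L = 2.484 mg

gellan gum 0.953 g; glucose 3.502 g; ammonium chloride 0.346 g; cobalt chloride hexahydrate 0.215 mg; boric acid 2.484 mg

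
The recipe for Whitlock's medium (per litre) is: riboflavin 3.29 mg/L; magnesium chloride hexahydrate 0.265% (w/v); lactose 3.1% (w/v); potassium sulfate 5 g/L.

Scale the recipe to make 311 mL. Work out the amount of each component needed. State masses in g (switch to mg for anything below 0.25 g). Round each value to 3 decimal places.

riboflavin 1.023 mg; magnesium chloride hexahydrate 0.824 g; lactose 9.641 g; potassium sulfate 1.555 g

Working volume: 311 mL = 0.311 L.
riboflavin: 3.29 mg/L × 0.311 L = 1.023 mg
magnesium chloride hexahydrate: 0.265% w/v = 2.65 g/L → 2.65 × 0.311 L = 0.824 g
lactose: 3.1 g per 100 mL × 311 mL ÷ 100 = 9.641 g
potassium sulfate: 5 g/L × 0.311 L = 1.555 g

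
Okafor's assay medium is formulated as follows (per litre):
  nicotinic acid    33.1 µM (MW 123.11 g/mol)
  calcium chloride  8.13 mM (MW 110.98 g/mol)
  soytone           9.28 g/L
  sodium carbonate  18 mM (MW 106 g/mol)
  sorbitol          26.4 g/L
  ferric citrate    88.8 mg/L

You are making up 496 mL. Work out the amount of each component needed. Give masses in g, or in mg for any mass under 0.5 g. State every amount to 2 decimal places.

nicotinic acid 2.02 mg; calcium chloride 447.52 mg; soytone 4.60 g; sodium carbonate 0.95 g; sorbitol 13.09 g; ferric citrate 44.04 mg

Working volume: 496 mL = 0.496 L.
nicotinic acid: 33.1 µmol/L × 123.11 g/mol × 0.496 L ÷ 1000 = 2.02 mg
calcium chloride: 8.13 mmol/L × 110.98 mg/mmol × 0.496 L = 447.52 mg
soytone: 9.28 g/L × 0.496 L = 4.60 g
sodium carbonate: 18 mmol/L × 106 g/mol × 0.496 L ÷ 1000 = 0.95 g
sorbitol: 26.4 g/L × 0.496 L = 13.09 g
ferric citrate: 88.8 mg/L × 0.496 L = 44.04 mg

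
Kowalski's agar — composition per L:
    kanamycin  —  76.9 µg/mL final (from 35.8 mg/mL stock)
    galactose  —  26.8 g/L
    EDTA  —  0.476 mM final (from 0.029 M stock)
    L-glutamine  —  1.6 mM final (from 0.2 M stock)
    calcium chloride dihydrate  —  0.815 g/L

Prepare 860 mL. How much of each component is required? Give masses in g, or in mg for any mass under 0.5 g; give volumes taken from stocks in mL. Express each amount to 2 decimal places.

kanamycin 1.85 mL; galactose 23.05 g; EDTA 14.12 mL; L-glutamine 6.88 mL; calcium chloride dihydrate 0.70 g

Working volume: 860 mL = 0.86 L.
kanamycin: C1V1 = C2V2 → 76.9 µg/mL × 860 mL ÷ 35800 µg/mL = 1.85 mL
galactose: 26.8 g/L × 0.86 L = 23.05 g
EDTA: C1V1 = C2V2 → 0.476 mM × 860 mL ÷ 29 mM = 14.12 mL
L-glutamine: C1V1 = C2V2 → 1.6 mM × 860 mL ÷ 200 mM = 6.88 mL
calcium chloride dihydrate: 0.815 g/L × 0.86 L = 0.70 g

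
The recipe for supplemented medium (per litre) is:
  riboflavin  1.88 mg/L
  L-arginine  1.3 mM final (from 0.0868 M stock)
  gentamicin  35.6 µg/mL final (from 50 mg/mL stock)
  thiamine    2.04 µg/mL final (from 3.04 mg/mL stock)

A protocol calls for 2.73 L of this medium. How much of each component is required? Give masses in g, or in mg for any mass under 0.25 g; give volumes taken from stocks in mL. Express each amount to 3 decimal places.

riboflavin 5.132 mg; L-arginine 40.887 mL; gentamicin 1.944 mL; thiamine 1.832 mL

Scale factor relative to 1 L: 2.73.
riboflavin: 1.88 mg/L × 2.73 L = 5.132 mg
L-arginine: C1V1 = C2V2 → 1.3 mM × 2730 mL ÷ 86.8 mM = 40.887 mL
gentamicin: C1V1 = C2V2 → 35.6 µg/mL × 2730 mL ÷ 50000 µg/mL = 1.944 mL
thiamine: V = C2·V2/C1 = 2.04 µg/mL × 2730 mL ÷ 3040 µg/mL = 1.832 mL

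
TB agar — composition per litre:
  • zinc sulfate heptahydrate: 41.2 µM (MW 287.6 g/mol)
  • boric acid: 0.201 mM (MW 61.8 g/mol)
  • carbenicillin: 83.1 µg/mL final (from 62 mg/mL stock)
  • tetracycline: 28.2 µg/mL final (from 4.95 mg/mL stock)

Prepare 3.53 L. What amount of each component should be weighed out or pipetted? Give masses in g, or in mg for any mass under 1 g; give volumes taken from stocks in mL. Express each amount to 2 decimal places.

Working volume: 3.53 L.
zinc sulfate heptahydrate: 41.2 µmol/L × 287.6 g/mol × 3.53 L ÷ 1000 = 41.83 mg
boric acid: 0.201 mmol/L × 61.8 mg/mmol × 3.53 L = 43.85 mg
carbenicillin: dilute stock: 83.1 µg/mL × 3530 mL ÷ 62000 µg/mL = 4.73 mL
tetracycline: dilute stock: 28.2 µg/mL × 3530 mL ÷ 4950 µg/mL = 20.11 mL

zinc sulfate heptahydrate 41.83 mg; boric acid 43.85 mg; carbenicillin 4.73 mL; tetracycline 20.11 mL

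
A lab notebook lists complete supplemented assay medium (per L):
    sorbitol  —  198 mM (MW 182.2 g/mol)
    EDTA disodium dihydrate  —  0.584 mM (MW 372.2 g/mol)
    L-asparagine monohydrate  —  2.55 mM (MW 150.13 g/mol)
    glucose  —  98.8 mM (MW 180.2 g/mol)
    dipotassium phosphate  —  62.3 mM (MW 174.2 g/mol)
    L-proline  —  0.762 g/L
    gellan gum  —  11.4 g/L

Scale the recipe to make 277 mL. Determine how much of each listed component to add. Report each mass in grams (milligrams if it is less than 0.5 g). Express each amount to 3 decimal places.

Scale factor relative to 1 L: 0.277.
sorbitol: 198 mmol/L × 182.2 g/mol × 0.277 L ÷ 1000 = 9.993 g
EDTA disodium dihydrate: 0.584 mmol/L × 372.2 mg/mmol × 0.277 L = 60.210 mg
L-asparagine monohydrate: 2.55 mmol/L × 150.13 mg/mmol × 0.277 L = 106.044 mg
glucose: 98.8 mmol/L × 180.2 g/mol × 0.277 L ÷ 1000 = 4.932 g
dipotassium phosphate: 62.3 mmol/L × 174.2 g/mol × 0.277 L ÷ 1000 = 3.006 g
L-proline: 0.762 g/L × 0.277 L = 0.211074 g = 211.074 mg
gellan gum: 11.4 g/L × 0.277 L = 3.158 g

sorbitol 9.993 g; EDTA disodium dihydrate 60.210 mg; L-asparagine monohydrate 106.044 mg; glucose 4.932 g; dipotassium phosphate 3.006 g; L-proline 211.074 mg; gellan gum 3.158 g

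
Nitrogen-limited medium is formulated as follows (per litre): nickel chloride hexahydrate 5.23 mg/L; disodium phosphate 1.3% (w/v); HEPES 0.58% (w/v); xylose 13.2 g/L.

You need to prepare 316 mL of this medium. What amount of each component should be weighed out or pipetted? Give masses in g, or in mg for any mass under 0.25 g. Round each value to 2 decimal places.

Scale factor relative to 1 L: 0.316.
nickel chloride hexahydrate: 5.23 mg/L × 0.316 L = 1.65 mg
disodium phosphate: 1.3% w/v = 13 g/L → 13 × 0.316 L = 4.11 g
HEPES: 0.58% w/v = 5.8 g/L → 5.8 × 0.316 L = 1.83 g
xylose: 13.2 g/L × 0.316 L = 4.17 g

nickel chloride hexahydrate 1.65 mg; disodium phosphate 4.11 g; HEPES 1.83 g; xylose 4.17 g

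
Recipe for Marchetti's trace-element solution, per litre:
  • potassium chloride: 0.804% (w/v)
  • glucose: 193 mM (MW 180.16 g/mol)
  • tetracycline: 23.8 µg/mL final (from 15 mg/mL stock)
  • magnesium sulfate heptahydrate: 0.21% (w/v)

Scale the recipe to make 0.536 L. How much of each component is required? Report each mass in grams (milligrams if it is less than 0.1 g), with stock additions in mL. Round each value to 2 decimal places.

potassium chloride 4.31 g; glucose 18.64 g; tetracycline 0.85 mL; magnesium sulfate heptahydrate 1.13 g

Scale factor relative to 1 L: 0.536.
potassium chloride: 0.804% w/v = 8.04 g/L → 8.04 × 0.536 L = 4.31 g
glucose: 193 mmol/L × 180.16 g/mol × 0.536 L ÷ 1000 = 18.64 g
tetracycline: C1V1 = C2V2 → 23.8 µg/mL × 536 mL ÷ 15000 µg/mL = 0.85 mL
magnesium sulfate heptahydrate: 0.21 g per 100 mL × 536 mL ÷ 100 = 1.13 g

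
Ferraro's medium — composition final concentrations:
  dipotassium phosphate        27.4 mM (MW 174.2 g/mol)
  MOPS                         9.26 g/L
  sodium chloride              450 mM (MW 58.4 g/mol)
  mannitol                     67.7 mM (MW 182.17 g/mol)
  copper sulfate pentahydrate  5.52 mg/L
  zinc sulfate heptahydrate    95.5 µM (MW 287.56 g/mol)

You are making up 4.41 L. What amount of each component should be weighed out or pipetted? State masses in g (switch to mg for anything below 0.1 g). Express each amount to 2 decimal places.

dipotassium phosphate 21.05 g; MOPS 40.84 g; sodium chloride 115.89 g; mannitol 54.39 g; copper sulfate pentahydrate 24.34 mg; zinc sulfate heptahydrate 0.12 g

Working volume: 4.41 L.
dipotassium phosphate: 27.4 mmol/L × 174.2 g/mol × 4.41 L ÷ 1000 = 21.05 g
MOPS: 9.26 g/L × 4.41 L = 40.84 g
sodium chloride: 450 mmol/L × 58.4 g/mol × 4.41 L ÷ 1000 = 115.89 g
mannitol: 67.7 mmol/L × 182.17 g/mol × 4.41 L ÷ 1000 = 54.39 g
copper sulfate pentahydrate: 5.52 mg/L × 4.41 L = 24.34 mg
zinc sulfate heptahydrate: 95.5 µmol/L × 287.56 g/mol × 4.41 L ÷ 1000 = 121.107 mg = 0.12 g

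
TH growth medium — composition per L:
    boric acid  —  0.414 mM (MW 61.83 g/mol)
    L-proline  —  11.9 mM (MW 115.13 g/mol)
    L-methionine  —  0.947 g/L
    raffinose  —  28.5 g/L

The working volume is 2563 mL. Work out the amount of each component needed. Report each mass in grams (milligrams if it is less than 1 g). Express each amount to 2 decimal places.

boric acid 65.61 mg; L-proline 3.51 g; L-methionine 2.43 g; raffinose 73.05 g

Working volume: 2563 mL = 2.563 L.
boric acid: 0.414 mmol/L × 61.83 mg/mmol × 2.563 L = 65.61 mg
L-proline: 11.9 mmol/L × 115.13 g/mol × 2.563 L ÷ 1000 = 3.51 g
L-methionine: 0.947 g/L × 2.563 L = 2.43 g
raffinose: 28.5 g/L × 2.563 L = 73.05 g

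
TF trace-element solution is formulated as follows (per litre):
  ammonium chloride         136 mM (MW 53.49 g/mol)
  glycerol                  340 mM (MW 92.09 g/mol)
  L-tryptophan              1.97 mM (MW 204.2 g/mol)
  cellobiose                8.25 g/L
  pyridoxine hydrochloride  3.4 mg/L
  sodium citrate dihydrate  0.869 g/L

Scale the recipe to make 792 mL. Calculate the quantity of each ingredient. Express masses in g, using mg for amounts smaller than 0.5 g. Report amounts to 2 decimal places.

Working volume: 792 mL = 0.792 L.
ammonium chloride: 136 mmol/L × 53.49 g/mol × 0.792 L ÷ 1000 = 5.76 g
glycerol: 340 mmol/L × 92.09 g/mol × 0.792 L ÷ 1000 = 24.80 g
L-tryptophan: 1.97 mmol/L × 204.2 mg/mmol × 0.792 L = 318.60 mg
cellobiose: 8.25 g/L × 0.792 L = 6.53 g
pyridoxine hydrochloride: 3.4 mg/L × 0.792 L = 2.69 mg
sodium citrate dihydrate: 0.869 g/L × 0.792 L = 0.69 g

ammonium chloride 5.76 g; glycerol 24.80 g; L-tryptophan 318.60 mg; cellobiose 6.53 g; pyridoxine hydrochloride 2.69 mg; sodium citrate dihydrate 0.69 g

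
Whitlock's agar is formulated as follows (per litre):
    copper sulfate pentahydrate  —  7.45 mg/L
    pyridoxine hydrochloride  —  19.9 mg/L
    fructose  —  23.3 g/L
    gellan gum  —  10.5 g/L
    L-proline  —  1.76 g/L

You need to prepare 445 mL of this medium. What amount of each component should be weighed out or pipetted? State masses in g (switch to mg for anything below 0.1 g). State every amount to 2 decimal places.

Scale factor relative to 1 L: 0.445.
copper sulfate pentahydrate: 7.45 mg/L × 0.445 L = 3.32 mg
pyridoxine hydrochloride: 19.9 mg/L × 0.445 L = 8.86 mg
fructose: 23.3 g/L × 0.445 L = 10.37 g
gellan gum: 10.5 g/L × 0.445 L = 4.67 g
L-proline: 1.76 g/L × 0.445 L = 0.78 g

copper sulfate pentahydrate 3.32 mg; pyridoxine hydrochloride 8.86 mg; fructose 10.37 g; gellan gum 4.67 g; L-proline 0.78 g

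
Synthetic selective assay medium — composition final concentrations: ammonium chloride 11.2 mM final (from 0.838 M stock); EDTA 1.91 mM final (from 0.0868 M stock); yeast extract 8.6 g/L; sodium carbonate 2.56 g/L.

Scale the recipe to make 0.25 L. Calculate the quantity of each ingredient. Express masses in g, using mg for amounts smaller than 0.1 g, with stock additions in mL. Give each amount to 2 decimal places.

ammonium chloride 3.34 mL; EDTA 5.50 mL; yeast extract 2.15 g; sodium carbonate 0.64 g

Working volume: 0.25 L.
ammonium chloride: V = C2·V2/C1 = 11.2 mM × 250 mL ÷ 838 mM = 3.34 mL
EDTA: C1V1 = C2V2 → 1.91 mM × 250 mL ÷ 86.8 mM = 5.50 mL
yeast extract: 8.6 g/L × 0.25 L = 2.15 g
sodium carbonate: 2.56 g/L × 0.25 L = 0.64 g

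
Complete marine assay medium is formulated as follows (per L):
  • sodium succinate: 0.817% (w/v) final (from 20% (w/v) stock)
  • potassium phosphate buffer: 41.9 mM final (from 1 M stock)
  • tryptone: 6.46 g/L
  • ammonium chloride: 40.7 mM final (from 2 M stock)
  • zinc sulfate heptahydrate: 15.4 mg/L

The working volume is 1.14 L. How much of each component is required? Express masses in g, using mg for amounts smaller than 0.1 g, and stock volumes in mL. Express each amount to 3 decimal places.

sodium succinate 46.569 mL; potassium phosphate buffer 47.766 mL; tryptone 7.364 g; ammonium chloride 23.199 mL; zinc sulfate heptahydrate 17.556 mg

Scale factor relative to 1 L: 1.14.
sodium succinate: V = C2·V2/C1 = 0.817% ÷ 20% × 1140 mL = 46.569 mL
potassium phosphate buffer: dilute stock: 41.9 mM × 1140 mL ÷ 1000 mM = 47.766 mL
tryptone: 6.46 g/L × 1.14 L = 7.364 g
ammonium chloride: V = C2·V2/C1 = 40.7 mM × 1140 mL ÷ 2000 mM = 23.199 mL
zinc sulfate heptahydrate: 15.4 mg/L × 1.14 L = 17.556 mg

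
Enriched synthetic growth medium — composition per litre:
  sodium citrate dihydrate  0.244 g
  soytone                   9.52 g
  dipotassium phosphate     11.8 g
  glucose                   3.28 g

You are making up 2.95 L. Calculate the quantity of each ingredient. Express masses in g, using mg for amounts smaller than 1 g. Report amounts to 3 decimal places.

Ratio of target to recipe volume: 2950 / 1000 = 2.95.
sodium citrate dihydrate: 0.244 g × (2950 mL / 1000 mL) = 0.7198 g = 719.800 mg
soytone: 9.52 g × (2950 mL / 1000 mL) = 28.084 g
dipotassium phosphate: 11.8 g × (2950 mL / 1000 mL) = 34.810 g
glucose: 3.28 g × (2950 mL / 1000 mL) = 9.676 g

sodium citrate dihydrate 719.800 mg; soytone 28.084 g; dipotassium phosphate 34.810 g; glucose 9.676 g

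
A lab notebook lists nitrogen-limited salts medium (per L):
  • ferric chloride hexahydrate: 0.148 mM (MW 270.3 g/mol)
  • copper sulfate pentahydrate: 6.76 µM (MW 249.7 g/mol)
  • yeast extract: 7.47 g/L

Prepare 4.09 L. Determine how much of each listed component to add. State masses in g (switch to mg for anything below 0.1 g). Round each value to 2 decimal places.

Scale factor relative to 1 L: 4.09.
ferric chloride hexahydrate: 0.148 mmol/L × 270.3 g/mol × 4.09 L ÷ 1000 = 0.16 g
copper sulfate pentahydrate: 6.76 µmol/L × 249.7 g/mol × 4.09 L ÷ 1000 = 6.90 mg
yeast extract: 7.47 g/L × 4.09 L = 30.55 g

ferric chloride hexahydrate 0.16 g; copper sulfate pentahydrate 6.90 mg; yeast extract 30.55 g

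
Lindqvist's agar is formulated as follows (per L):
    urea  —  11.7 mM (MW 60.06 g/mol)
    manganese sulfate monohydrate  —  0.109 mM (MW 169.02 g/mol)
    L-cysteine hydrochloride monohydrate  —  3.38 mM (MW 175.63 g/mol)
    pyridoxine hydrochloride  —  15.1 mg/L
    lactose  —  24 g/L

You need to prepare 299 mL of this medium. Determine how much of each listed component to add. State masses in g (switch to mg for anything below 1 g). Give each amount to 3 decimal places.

urea 210.108 mg; manganese sulfate monohydrate 5.509 mg; L-cysteine hydrochloride monohydrate 177.495 mg; pyridoxine hydrochloride 4.515 mg; lactose 7.176 g

Working volume: 299 mL = 0.299 L.
urea: 11.7 mmol/L × 60.06 mg/mmol × 0.299 L = 210.108 mg
manganese sulfate monohydrate: 0.109 mmol/L × 169.02 mg/mmol × 0.299 L = 5.509 mg
L-cysteine hydrochloride monohydrate: 3.38 mmol/L × 175.63 mg/mmol × 0.299 L = 177.495 mg
pyridoxine hydrochloride: 15.1 mg/L × 0.299 L = 4.515 mg
lactose: 24 g/L × 0.299 L = 7.176 g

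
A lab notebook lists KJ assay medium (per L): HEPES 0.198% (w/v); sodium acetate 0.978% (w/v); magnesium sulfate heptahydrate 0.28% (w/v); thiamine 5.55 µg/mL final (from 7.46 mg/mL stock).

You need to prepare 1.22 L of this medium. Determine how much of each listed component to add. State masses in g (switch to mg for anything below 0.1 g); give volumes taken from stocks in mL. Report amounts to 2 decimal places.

Working volume: 1.22 L.
HEPES: 0.198 g per 100 mL × 1220 mL ÷ 100 = 2.42 g
sodium acetate: 0.978% w/v = 9.78 g/L → 9.78 × 1.22 L = 11.93 g
magnesium sulfate heptahydrate: 0.28% w/v = 2.8 g/L → 2.8 × 1.22 L = 3.42 g
thiamine: C1V1 = C2V2 → 5.55 µg/mL × 1220 mL ÷ 7460 µg/mL = 0.91 mL

HEPES 2.42 g; sodium acetate 11.93 g; magnesium sulfate heptahydrate 3.42 g; thiamine 0.91 mL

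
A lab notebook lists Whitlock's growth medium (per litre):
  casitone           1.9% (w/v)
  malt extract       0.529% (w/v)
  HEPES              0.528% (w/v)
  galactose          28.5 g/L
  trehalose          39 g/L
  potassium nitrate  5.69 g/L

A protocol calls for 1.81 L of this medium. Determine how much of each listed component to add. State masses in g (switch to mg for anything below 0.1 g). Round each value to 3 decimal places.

casitone 34.390 g; malt extract 9.575 g; HEPES 9.557 g; galactose 51.585 g; trehalose 70.590 g; potassium nitrate 10.299 g

Scale factor relative to 1 L: 1.81.
casitone: 1.9 g per 100 mL × 1810 mL ÷ 100 = 34.390 g
malt extract: 0.529 g per 100 mL × 1810 mL ÷ 100 = 9.575 g
HEPES: 0.528 g per 100 mL × 1810 mL ÷ 100 = 9.557 g
galactose: 28.5 g/L × 1.81 L = 51.585 g
trehalose: 39 g/L × 1.81 L = 70.590 g
potassium nitrate: 5.69 g/L × 1.81 L = 10.299 g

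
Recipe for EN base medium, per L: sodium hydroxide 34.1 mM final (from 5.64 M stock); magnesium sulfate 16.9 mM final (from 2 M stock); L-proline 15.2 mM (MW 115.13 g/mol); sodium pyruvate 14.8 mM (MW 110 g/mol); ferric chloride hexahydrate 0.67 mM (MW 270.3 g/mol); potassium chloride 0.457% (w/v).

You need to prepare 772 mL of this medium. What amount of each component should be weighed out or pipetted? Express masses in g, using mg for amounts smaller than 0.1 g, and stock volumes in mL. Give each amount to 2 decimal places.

Working volume: 772 mL = 0.772 L.
sodium hydroxide: dilute stock: 34.1 mM × 772 mL ÷ 5640 mM = 4.67 mL
magnesium sulfate: dilute stock: 16.9 mM × 772 mL ÷ 2000 mM = 6.52 mL
L-proline: 15.2 mmol/L × 115.13 g/mol × 0.772 L ÷ 1000 = 1.35 g
sodium pyruvate: 14.8 mmol/L × 110 g/mol × 0.772 L ÷ 1000 = 1.26 g
ferric chloride hexahydrate: 0.67 mmol/L × 270.3 g/mol × 0.772 L ÷ 1000 = 0.14 g
potassium chloride: 0.457 g per 100 mL × 772 mL ÷ 100 = 3.53 g

sodium hydroxide 4.67 mL; magnesium sulfate 6.52 mL; L-proline 1.35 g; sodium pyruvate 1.26 g; ferric chloride hexahydrate 0.14 g; potassium chloride 3.53 g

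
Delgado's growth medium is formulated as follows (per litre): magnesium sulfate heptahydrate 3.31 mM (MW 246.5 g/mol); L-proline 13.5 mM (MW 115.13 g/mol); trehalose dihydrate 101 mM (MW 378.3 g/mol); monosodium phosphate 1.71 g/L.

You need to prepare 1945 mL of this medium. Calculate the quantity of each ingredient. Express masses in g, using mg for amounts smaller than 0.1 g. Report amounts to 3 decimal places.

Scale factor relative to 1 L: 1.945.
magnesium sulfate heptahydrate: 3.31 mmol/L × 246.5 g/mol × 1.945 L ÷ 1000 = 1.587 g
L-proline: 13.5 mmol/L × 115.13 g/mol × 1.945 L ÷ 1000 = 3.023 g
trehalose dihydrate: 101 mmol/L × 378.3 g/mol × 1.945 L ÷ 1000 = 74.315 g
monosodium phosphate: 1.71 g/L × 1.945 L = 3.326 g

magnesium sulfate heptahydrate 1.587 g; L-proline 3.023 g; trehalose dihydrate 74.315 g; monosodium phosphate 3.326 g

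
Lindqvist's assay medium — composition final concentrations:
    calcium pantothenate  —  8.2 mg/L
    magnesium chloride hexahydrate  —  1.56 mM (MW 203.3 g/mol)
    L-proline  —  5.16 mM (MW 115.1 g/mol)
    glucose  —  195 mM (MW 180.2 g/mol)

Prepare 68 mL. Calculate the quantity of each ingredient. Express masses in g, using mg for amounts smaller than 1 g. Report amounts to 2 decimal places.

calcium pantothenate 0.56 mg; magnesium chloride hexahydrate 21.57 mg; L-proline 40.39 mg; glucose 2.39 g

Target volume = 68 mL = 0.068 L.
calcium pantothenate: 8.2 mg/L × 0.068 L = 0.56 mg
magnesium chloride hexahydrate: 1.56 mmol/L × 203.3 mg/mmol × 0.068 L = 21.57 mg
L-proline: 5.16 mmol/L × 115.1 mg/mmol × 0.068 L = 40.39 mg
glucose: 195 mmol/L × 180.2 g/mol × 0.068 L ÷ 1000 = 2.39 g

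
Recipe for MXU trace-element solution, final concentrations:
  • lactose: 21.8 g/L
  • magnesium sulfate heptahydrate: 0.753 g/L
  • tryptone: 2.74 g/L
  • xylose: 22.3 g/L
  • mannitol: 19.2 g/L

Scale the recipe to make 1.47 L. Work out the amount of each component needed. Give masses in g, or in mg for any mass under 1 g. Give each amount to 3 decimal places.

lactose 32.046 g; magnesium sulfate heptahydrate 1.107 g; tryptone 4.028 g; xylose 32.781 g; mannitol 28.224 g

Working volume: 1.47 L.
lactose: 21.8 g/L × 1.47 L = 32.046 g
magnesium sulfate heptahydrate: 0.753 g/L × 1.47 L = 1.107 g
tryptone: 2.74 g/L × 1.47 L = 4.028 g
xylose: 22.3 g/L × 1.47 L = 32.781 g
mannitol: 19.2 g/L × 1.47 L = 28.224 g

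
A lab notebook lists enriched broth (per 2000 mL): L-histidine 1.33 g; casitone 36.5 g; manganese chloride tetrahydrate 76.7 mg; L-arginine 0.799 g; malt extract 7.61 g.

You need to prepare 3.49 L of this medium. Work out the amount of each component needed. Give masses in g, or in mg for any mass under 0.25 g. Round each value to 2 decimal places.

Ratio of target to recipe volume: 3490 / 2000 = 1.745.
L-histidine: 1.33 g × (3490 mL / 2000 mL) = 2.32 g
casitone: 36.5 g × (3490 mL / 2000 mL) = 63.69 g
manganese chloride tetrahydrate: 76.7 mg × (3490 mL / 2000 mL) = 133.84 mg
L-arginine: 0.799 g × (3490 mL / 2000 mL) = 1.39 g
malt extract: 7.61 g × (3490 mL / 2000 mL) = 13.28 g

L-histidine 2.32 g; casitone 63.69 g; manganese chloride tetrahydrate 133.84 mg; L-arginine 1.39 g; malt extract 13.28 g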